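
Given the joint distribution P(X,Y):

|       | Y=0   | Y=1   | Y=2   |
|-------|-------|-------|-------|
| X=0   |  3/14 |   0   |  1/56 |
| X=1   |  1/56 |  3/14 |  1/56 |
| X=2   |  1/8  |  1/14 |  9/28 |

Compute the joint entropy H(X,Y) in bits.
2.4368 bits

H(X,Y) = -Σ_{x,y} P(x,y) log₂ P(x,y). Per-cell terms -P(x,y)·log₂P(x,y):
  X=0: 0.4762, 0.0000, 0.1037
  X=1: 0.1037, 0.4762, 0.1037
  X=2: 0.3750, 0.2720, 0.5263
  (cells with P = 0 contribute 0)
Sum of the 9 terms: H(X,Y) = 2.4368 bits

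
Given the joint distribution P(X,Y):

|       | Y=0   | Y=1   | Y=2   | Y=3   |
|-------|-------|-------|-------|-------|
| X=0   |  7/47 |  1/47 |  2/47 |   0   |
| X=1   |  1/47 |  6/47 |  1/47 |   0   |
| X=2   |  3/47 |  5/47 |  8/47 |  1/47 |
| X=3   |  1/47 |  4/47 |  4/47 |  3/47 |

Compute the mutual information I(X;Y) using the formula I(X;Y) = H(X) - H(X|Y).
0.3404 bits

I(X;Y) = H(X) - H(X|Y)

Marginal of X (row sums):
  P(X=0) = 7/47 + 1/47 + 2/47 + 0 = 10/47
  P(X=1) = 1/47 + 6/47 + 1/47 + 0 = 8/47
  P(X=2) = 3/47 + 5/47 + 8/47 + 1/47 = 17/47
  P(X=3) = 1/47 + 4/47 + 4/47 + 3/47 = 12/47
H(X) = -[(10/47)·log₂(10/47) + (8/47)·log₂(8/47) + (17/47)·log₂(17/47) + (12/47)·log₂(12/47)]
  = 0.4750 + 0.4348 + 0.5307 + 0.5029 = 1.9434 bits

Marginal of Y (column sums):
  P(Y=0) = 7/47 + 1/47 + 3/47 + 1/47 = 12/47
  P(Y=1) = 1/47 + 6/47 + 5/47 + 4/47 = 16/47
  P(Y=2) = 2/47 + 1/47 + 8/47 + 4/47 = 15/47
  P(Y=3) = 0 + 0 + 1/47 + 3/47 = 4/47
H(X|Y) = Σ_y P(y)·H(X|Y=y):
  Y=0: P(Y=0) = 12/47, P(X|Y=0) = (7/12, 1/12, 1/4, 1/12) → H(X|Y=0) = 1.5511
  Y=1: P(Y=1) = 16/47, P(X|Y=1) = (1/16, 3/8, 5/16, 1/4) → H(X|Y=1) = 1.8050
  Y=2: P(Y=2) = 15/47, P(X|Y=2) = (2/15, 1/15, 8/15, 4/15) → H(X|Y=2) = 1.6402
  Y=3: P(Y=3) = 4/47, P(X|Y=3) = (0, 0, 1/4, 3/4) → H(X|Y=3) = 0.8113
H(X|Y) = (12/47)·1.5511 + (16/47)·1.8050 + (15/47)·1.6402 + (4/47)·0.8113 = 1.6030 bits

I(X;Y) = H(X) - H(X|Y) = 1.9434 - 1.6030 = 0.3404 bits

Cross-check via I(X;Y) = H(X) + H(Y) - H(X,Y): computing H(Y) from the column sums and H(X,Y) from the 16 cells in the same way gives H(Y) = 1.8605 bits and H(X,Y) = 3.4635 bits, so
I(X;Y) = 1.9434 + 1.8605 - 3.4635 = 0.3404 bits ✓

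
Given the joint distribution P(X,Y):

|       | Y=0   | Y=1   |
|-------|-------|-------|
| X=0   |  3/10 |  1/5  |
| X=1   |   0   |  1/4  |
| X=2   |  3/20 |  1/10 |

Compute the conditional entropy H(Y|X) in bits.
0.7282 bits

H(Y|X) = H(X,Y) - H(X)

H(X,Y) = -Σ_{x,y} P(x,y) log₂ P(x,y). Per-cell terms -P(x,y)·log₂P(x,y):
  X=0: 0.5211, 0.4644
  X=1: 0.0000, 0.5000
  X=2: 0.4105, 0.3322
  (cells with P = 0 contribute 0)
Sum of the 6 terms: H(X,Y) = 2.2282 bits

Marginal of X (row sums):
  P(X=0) = 3/10 + 1/5 = 1/2
  P(X=1) = 0 + 1/4 = 1/4
  P(X=2) = 3/20 + 1/10 = 1/4
H(X) = -[(1/2)·log₂(1/2) + (1/4)·log₂(1/4) + (1/4)·log₂(1/4)]
  = 0.5000 + 0.5000 + 0.5000 = 1.5000 bits

H(Y|X) = H(X,Y) - H(X) = 2.2282 - 1.5000 = 0.7282 bits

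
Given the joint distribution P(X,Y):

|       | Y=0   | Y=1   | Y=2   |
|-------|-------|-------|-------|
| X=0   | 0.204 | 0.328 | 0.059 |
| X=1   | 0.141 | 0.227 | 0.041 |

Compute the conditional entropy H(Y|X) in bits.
1.3333 bits

H(Y|X) = H(X,Y) - H(X)

H(X,Y) = -Σ_{x,y} P(x,y) log₂ P(x,y). Per-cell terms -P(x,y)·log₂P(x,y):
  X=0: 0.46785, 0.52750, 0.24091
  X=1: 0.39850, 0.48561, 0.18894
Sum of the 6 terms: H(X,Y) = 2.3093 bits

Marginal of X (row sums):
  P(X=0) = 0.204 + 0.328 + 0.059 = 0.591
  P(X=1) = 0.141 + 0.227 + 0.041 = 0.409
H(X) = -[0.591·log₂(0.591) + 0.409·log₂(0.409)]
  = 0.44843 + 0.52754 = 0.9760 bits

H(Y|X) = H(X,Y) - H(X) = 2.3093 - 0.9760 = 1.3333 bits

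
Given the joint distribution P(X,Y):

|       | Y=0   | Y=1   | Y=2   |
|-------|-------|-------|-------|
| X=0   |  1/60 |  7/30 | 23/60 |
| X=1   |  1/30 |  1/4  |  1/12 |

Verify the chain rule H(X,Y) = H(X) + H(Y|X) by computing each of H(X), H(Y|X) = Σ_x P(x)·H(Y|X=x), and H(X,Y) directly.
H(X) = 0.9481 bits, H(Y|X) = 1.1328 bits, H(X,Y) = 2.0809 bits

Marginal of X (row sums):
  P(X=0) = 1/60 + 7/30 + 23/60 = 19/30
  P(X=1) = 1/30 + 1/4 + 1/12 = 11/30
H(X) = -[(19/30)·log₂(19/30) + (11/30)·log₂(11/30)]
  = 0.41734 + 0.53073 = 0.9481 bits

H(Y|X) = Σ_x P(x)·H(Y|X=x):
  X=0: P(X=0) = 19/30, P(Y|X=0) = (1/38, 7/19, 23/38) → H(Y|X=0) = 1.10727
  X=1: P(X=1) = 11/30, P(Y|X=1) = (1/11, 15/22, 5/22) → H(Y|X=1) = 1.17702
H(Y|X) = (19/30)·1.10727 + (11/30)·1.17702 = 1.1328 bits

H(X,Y) = -Σ_{x,y} P(x,y) log₂ P(x,y). Per-cell terms -P(x,y)·log₂P(x,y):
  X=0: 0.09845, 0.48989, 0.53028
  X=1: 0.16356, 0.50000, 0.29875
Sum of the 6 terms: H(X,Y) = 2.0809 bits

Chain rule check:
  H(X) + H(Y|X) = 0.9481 + 1.1328 = 2.0809 bits
  H(X,Y) = 2.0809 bits
✓ Chain rule verified.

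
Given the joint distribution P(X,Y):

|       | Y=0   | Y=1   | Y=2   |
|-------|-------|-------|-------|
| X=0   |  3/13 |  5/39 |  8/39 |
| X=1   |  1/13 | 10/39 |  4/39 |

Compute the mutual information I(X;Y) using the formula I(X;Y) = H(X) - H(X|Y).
0.1027 bits

I(X;Y) = H(X) - H(X|Y)

Marginal of X (row sums):
  P(X=0) = 3/13 + 5/39 + 8/39 = 22/39
  P(X=1) = 1/13 + 10/39 + 4/39 = 17/39
H(X) = -[(22/39)·log₂(22/39) + (17/39)·log₂(17/39)]
  = 0.4659 + 0.5222 = 0.9881 bits

Marginal of Y (column sums):
  P(Y=0) = 3/13 + 1/13 = 4/13
  P(Y=1) = 5/39 + 10/39 = 5/13
  P(Y=2) = 8/39 + 4/39 = 4/13
H(X|Y) = Σ_y P(y)·H(X|Y=y):
  Y=0: P(Y=0) = 4/13, P(X|Y=0) = (3/4, 1/4) → H(X|Y=0) = 0.8113
  Y=1: P(Y=1) = 5/13, P(X|Y=1) = (1/3, 2/3) → H(X|Y=1) = 0.9183
  Y=2: P(Y=2) = 4/13, P(X|Y=2) = (2/3, 1/3) → H(X|Y=2) = 0.9183
H(X|Y) = (4/13)·0.8113 + (5/13)·0.9183 + (4/13)·0.9183 = 0.8854 bits

I(X;Y) = H(X) - H(X|Y) = 0.9881 - 0.8854 = 0.1027 bits

Cross-check via I(X;Y) = H(X) + H(Y) - H(X,Y): computing H(Y) from the column sums and H(X,Y) from the 6 cells in the same way gives H(Y) = 1.5766 bits and H(X,Y) = 2.4620 bits, so
I(X;Y) = 0.9881 + 1.5766 - 2.4620 = 0.1027 bits ✓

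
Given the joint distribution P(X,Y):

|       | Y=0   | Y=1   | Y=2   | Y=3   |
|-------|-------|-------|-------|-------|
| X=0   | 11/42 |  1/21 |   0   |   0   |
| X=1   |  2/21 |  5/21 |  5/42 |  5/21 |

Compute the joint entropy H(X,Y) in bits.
2.3899 bits

H(X,Y) = -Σ_{x,y} P(x,y) log₂ P(x,y). Per-cell terms -P(x,y)·log₂P(x,y):
  X=0: 0.50623, 0.20916, 0.00000, 0.00000
  X=1: 0.32308, 0.49295, 0.36552, 0.49295
  (cells with P = 0 contribute 0)
Sum of the 8 terms: H(X,Y) = 2.3899 bits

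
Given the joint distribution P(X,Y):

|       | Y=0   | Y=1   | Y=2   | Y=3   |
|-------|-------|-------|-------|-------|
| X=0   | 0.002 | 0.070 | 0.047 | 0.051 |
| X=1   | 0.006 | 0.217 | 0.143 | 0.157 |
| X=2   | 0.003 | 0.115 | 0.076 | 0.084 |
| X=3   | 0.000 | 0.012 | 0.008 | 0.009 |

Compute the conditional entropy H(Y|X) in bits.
1.6310 bits

H(Y|X) = H(X,Y) - H(X)

H(X,Y) = -Σ_{x,y} P(x,y) log₂ P(x,y). Per-cell terms -P(x,y)·log₂P(x,y):
  X=0: 0.0179, 0.2686, 0.2073, 0.2190
  X=1: 0.0443, 0.4783, 0.4012, 0.4194
  X=2: 0.0251, 0.3588, 0.2826, 0.3002
  X=3: 0.0000, 0.0766, 0.0557, 0.0612
  (cells with P = 0 contribute 0)
Sum of the 16 terms: H(X,Y) = 3.2162 bits

Marginal of X (row sums):
  P(X=0) = 0.002 + 0.070 + 0.047 + 0.051 = 0.170
  P(X=1) = 0.006 + 0.217 + 0.143 + 0.157 = 0.523
  P(X=2) = 0.003 + 0.115 + 0.076 + 0.084 = 0.278
  P(X=3) = 0.000 + 0.012 + 0.008 + 0.009 = 0.029
H(X) = -[0.170·log₂(0.170) + 0.523·log₂(0.523) + 0.278·log₂(0.278) + 0.029·log₂(0.029)]
  = 0.4346 + 0.4891 + 0.5134 + 0.1481 = 1.5852 bits

H(Y|X) = H(X,Y) - H(X) = 3.2162 - 1.5852 = 1.6310 bits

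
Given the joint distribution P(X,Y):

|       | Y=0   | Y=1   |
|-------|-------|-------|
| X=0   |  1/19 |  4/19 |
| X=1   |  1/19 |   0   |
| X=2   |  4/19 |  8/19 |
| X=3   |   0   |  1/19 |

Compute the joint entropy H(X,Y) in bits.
2.1427 bits

H(X,Y) = -Σ_{x,y} P(x,y) log₂ P(x,y). Per-cell terms -P(x,y)·log₂P(x,y):
  X=0: 0.22358, 0.47325
  X=1: 0.22358, 0.00000
  X=2: 0.47325, 0.52544
  X=3: 0.00000, 0.22358
  (cells with P = 0 contribute 0)
Sum of the 8 terms: H(X,Y) = 2.1427 bits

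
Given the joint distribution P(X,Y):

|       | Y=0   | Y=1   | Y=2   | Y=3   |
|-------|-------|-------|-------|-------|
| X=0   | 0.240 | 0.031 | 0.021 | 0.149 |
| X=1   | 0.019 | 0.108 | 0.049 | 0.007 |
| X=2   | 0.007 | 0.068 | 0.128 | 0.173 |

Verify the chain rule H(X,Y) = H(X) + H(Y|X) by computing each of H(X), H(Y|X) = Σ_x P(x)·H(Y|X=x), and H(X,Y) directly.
H(X) = 1.4999 bits, H(Y|X) = 1.5260 bits, H(X,Y) = 3.0259 bits

Marginal of X (row sums):
  P(X=0) = 0.240 + 0.031 + 0.021 + 0.149 = 0.441
  P(X=1) = 0.019 + 0.108 + 0.049 + 0.007 = 0.183
  P(X=2) = 0.007 + 0.068 + 0.128 + 0.173 = 0.376
H(X) = -[0.441·log₂(0.441) + 0.183·log₂(0.183) + 0.376·log₂(0.376)]
  = 0.52089 + 0.44837 + 0.53061 = 1.4999 bits

H(Y|X) = Σ_x P(x)·H(Y|X=x):
  X=0: P(X=0) = 0.441, P(Y|X=0) = (80/147, 31/441, 1/21, 149/441) → H(Y|X=0) = 1.48502
  X=1: P(X=1) = 0.183, P(Y|X=1) = (19/183, 36/61, 49/183, 7/183) → H(Y|X=1) = 1.47739
  X=2: P(X=2) = 0.376, P(Y|X=2) = (7/376, 17/94, 16/47, 173/376) → H(Y|X=2) = 1.59770
H(Y|X) = 0.441·1.48502 + 0.183·1.47739 + 0.376·1.59770 = 1.5260 bits

H(X,Y) = -Σ_{x,y} P(x,y) log₂ P(x,y). Per-cell terms -P(x,y)·log₂P(x,y):
  X=0: 0.49413, 0.15536, 0.11704, 0.40925
  X=1: 0.10864, 0.34678, 0.21320, 0.05011
  X=2: 0.05011, 0.26373, 0.37962, 0.43789
Sum of the 12 terms: H(X,Y) = 3.0259 bits

Chain rule check:
  H(X) + H(Y|X) = 1.4999 + 1.5260 = 3.0259 bits
  H(X,Y) = 3.0259 bits
✓ Chain rule verified.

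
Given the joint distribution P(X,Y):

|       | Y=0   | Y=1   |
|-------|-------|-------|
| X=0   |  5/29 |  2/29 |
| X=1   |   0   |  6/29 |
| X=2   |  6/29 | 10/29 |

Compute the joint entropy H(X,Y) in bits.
2.1736 bits

H(X,Y) = -Σ_{x,y} P(x,y) log₂ P(x,y). Per-cell terms -P(x,y)·log₂P(x,y):
  X=0: 0.437251, 0.266068
  X=1: 0.000000, 0.470280
  X=2: 0.470280, 0.529673
  (cells with P = 0 contribute 0)
Sum of the 6 terms: H(X,Y) = 2.1736 bits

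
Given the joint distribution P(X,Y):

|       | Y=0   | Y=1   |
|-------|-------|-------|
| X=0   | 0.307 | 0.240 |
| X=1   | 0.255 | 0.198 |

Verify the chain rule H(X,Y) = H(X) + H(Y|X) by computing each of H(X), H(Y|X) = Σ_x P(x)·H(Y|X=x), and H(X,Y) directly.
H(X) = 0.9936 bits, H(Y|X) = 0.9889 bits, H(X,Y) = 1.9825 bits

Marginal of X (row sums):
  P(X=0) = 0.307 + 0.240 = 0.547
  P(X=1) = 0.255 + 0.198 = 0.453
H(X) = -[0.547·log₂(0.547) + 0.453·log₂(0.453)]
  = 0.47610 + 0.51751 = 0.9936 bits

H(Y|X) = Σ_x P(x)·H(Y|X=x):
  X=0: P(X=0) = 0.547, P(Y|X=0) = (307/547, 240/547) → H(Y|X=0) = 0.98915
  X=1: P(X=1) = 0.453, P(Y|X=1) = (85/151, 66/151) → H(Y|X=1) = 0.98855
H(Y|X) = 0.547·0.98915 + 0.453·0.98855 = 0.9889 bits

H(X,Y) = -Σ_{x,y} P(x,y) log₂ P(x,y). Per-cell terms -P(x,y)·log₂P(x,y):
  X=0: 0.52303, 0.49413
  X=1: 0.50271, 0.46261
Sum of the 4 terms: H(X,Y) = 1.9825 bits

Chain rule check:
  H(X) + H(Y|X) = 0.9936 + 0.9889 = 1.9825 bits
  H(X,Y) = 1.9825 bits
✓ Chain rule verified.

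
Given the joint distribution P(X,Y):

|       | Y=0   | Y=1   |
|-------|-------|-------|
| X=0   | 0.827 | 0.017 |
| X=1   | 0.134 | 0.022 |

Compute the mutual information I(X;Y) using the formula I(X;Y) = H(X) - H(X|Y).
0.0261 bits

I(X;Y) = H(X) - H(X|Y)

Marginal of X (row sums):
  P(X=0) = 0.827 + 0.017 = 0.844
  P(X=1) = 0.134 + 0.022 = 0.156
H(X) = -[0.844·log₂(0.844) + 0.156·log₂(0.156)]
  = 0.206514 + 0.418140 = 0.62465 bits

Marginal of Y (column sums):
  P(Y=0) = 0.827 + 0.134 = 0.961
  P(Y=1) = 0.017 + 0.022 = 0.039
H(X|Y) = Σ_y P(y)·H(X|Y=y):
  Y=0: P(Y=0) = 0.961, P(X|Y=0) = (827/961, 134/961) → H(X|Y=0) = 0.582765
  Y=1: P(Y=1) = 0.039, P(X|Y=1) = (17/39, 22/39) → H(X|Y=1) = 0.988111
H(X|Y) = 0.961·0.582765 + 0.039·0.988111 = 0.59857 bits

I(X;Y) = H(X) - H(X|Y) = 0.62465 - 0.59857 = 0.0261 bits

Cross-check via I(X;Y) = H(X) + H(Y) - H(X,Y): computing H(Y) from the column sums and H(X,Y) from the 4 cells in the same way gives H(Y) = 0.23769 bits and H(X,Y) = 0.83626 bits, so
I(X;Y) = 0.62465 + 0.23769 - 0.83626 = 0.0261 bits ✓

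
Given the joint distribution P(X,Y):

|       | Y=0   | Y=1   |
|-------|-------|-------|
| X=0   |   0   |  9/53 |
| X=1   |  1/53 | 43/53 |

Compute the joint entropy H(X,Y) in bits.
0.7872 bits

H(X,Y) = -Σ_{x,y} P(x,y) log₂ P(x,y). Per-cell terms -P(x,y)·log₂P(x,y):
  X=0: 0.0000, 0.4344
  X=1: 0.1081, 0.2447
  (cells with P = 0 contribute 0)
Sum of the 4 terms: H(X,Y) = 0.7872 bits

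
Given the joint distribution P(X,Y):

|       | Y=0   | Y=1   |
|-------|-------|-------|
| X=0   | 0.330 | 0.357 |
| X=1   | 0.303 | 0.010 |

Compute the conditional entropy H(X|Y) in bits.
0.6984 bits

H(X|Y) = H(X,Y) - H(Y)

H(X,Y) = -Σ_{x,y} P(x,y) log₂ P(x,y). Per-cell terms -P(x,y)·log₂P(x,y):
  X=0: 0.5278, 0.5305
  X=1: 0.5220, 0.0664
Sum of the 4 terms: H(X,Y) = 1.6467 bits

Marginal of Y (column sums):
  P(Y=0) = 0.330 + 0.303 = 0.633
  P(Y=1) = 0.357 + 0.010 = 0.367
H(Y) = -[0.633·log₂(0.633) + 0.367·log₂(0.367)]
  = 0.4176 + 0.5307 = 0.9483 bits

H(X|Y) = H(X,Y) - H(Y) = 1.6467 - 0.9483 = 0.6984 bits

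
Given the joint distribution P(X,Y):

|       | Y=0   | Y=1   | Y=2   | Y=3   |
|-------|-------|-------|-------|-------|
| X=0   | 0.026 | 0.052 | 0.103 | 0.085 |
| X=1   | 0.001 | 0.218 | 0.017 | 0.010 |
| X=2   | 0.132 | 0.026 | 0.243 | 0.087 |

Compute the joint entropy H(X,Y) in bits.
2.9791 bits

H(X,Y) = -Σ_{x,y} P(x,y) log₂ P(x,y). Per-cell terms -P(x,y)·log₂P(x,y):
  X=0: 0.136899, 0.221798, 0.337766, 0.302293
  X=1: 0.009966, 0.479077, 0.099931, 0.066439
  X=2: 0.385624, 0.136899, 0.495956, 0.306487
Sum of the 12 terms: H(X,Y) = 2.9791 bits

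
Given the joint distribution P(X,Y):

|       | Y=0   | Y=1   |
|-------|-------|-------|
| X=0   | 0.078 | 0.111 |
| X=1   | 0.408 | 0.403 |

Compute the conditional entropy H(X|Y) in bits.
0.6957 bits

H(X|Y) = H(X,Y) - H(Y)

H(X,Y) = -Σ_{x,y} P(x,y) log₂ P(x,y). Per-cell terms -P(x,y)·log₂P(x,y):
  X=0: 0.28707, 0.35202
  X=1: 0.52769, 0.52839
Sum of the 4 terms: H(X,Y) = 1.69517 bits

Marginal of Y (column sums):
  P(Y=0) = 0.078 + 0.408 = 0.486
  P(Y=1) = 0.111 + 0.403 = 0.514
H(Y) = -[0.486·log₂(0.486) + 0.514·log₂(0.514)]
  = 0.50591 + 0.49352 = 0.99943 bits

H(X|Y) = H(X,Y) - H(Y) = 1.69517 - 0.99943 = 0.6957 bits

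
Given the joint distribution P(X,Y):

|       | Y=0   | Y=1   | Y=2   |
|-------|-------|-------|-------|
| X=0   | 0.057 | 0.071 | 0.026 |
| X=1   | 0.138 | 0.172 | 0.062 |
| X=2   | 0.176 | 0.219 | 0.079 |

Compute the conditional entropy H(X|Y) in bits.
1.4569 bits

H(X|Y) = H(X,Y) - H(Y)

H(X,Y) = -Σ_{x,y} P(x,y) log₂ P(x,y). Per-cell terms -P(x,y)·log₂P(x,y):
  X=0: 0.23557, 0.27094, 0.13690
  X=1: 0.39430, 0.43680, 0.24872
  X=2: 0.44112, 0.47983, 0.28930
Sum of the 9 terms: H(X,Y) = 2.9335 bits

Marginal of Y (column sums):
  P(Y=0) = 0.057 + 0.138 + 0.176 = 0.371
  P(Y=1) = 0.071 + 0.172 + 0.219 = 0.462
  P(Y=2) = 0.026 + 0.062 + 0.079 = 0.167
H(Y) = -[0.371·log₂(0.371) + 0.462·log₂(0.462) + 0.167·log₂(0.167)]
  = 0.53072 + 0.51468 + 0.43121 = 1.4766 bits

H(X|Y) = H(X,Y) - H(Y) = 2.9335 - 1.4766 = 1.4569 bits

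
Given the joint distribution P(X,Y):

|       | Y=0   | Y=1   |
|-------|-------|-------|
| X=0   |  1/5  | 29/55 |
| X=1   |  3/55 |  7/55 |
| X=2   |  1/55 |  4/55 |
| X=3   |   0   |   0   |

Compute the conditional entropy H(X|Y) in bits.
1.0934 bits

H(X|Y) = H(X,Y) - H(Y)

H(X,Y) = -Σ_{x,y} P(x,y) log₂ P(x,y). Per-cell terms -P(x,y)·log₂P(x,y):
  X=0: 0.46439, 0.48687
  X=1: 0.22889, 0.37851
  X=2: 0.10512, 0.27501
  X=3: 0.00000, 0.00000
  (cells with P = 0 contribute 0)
Sum of the 8 terms: H(X,Y) = 1.93879 bits

Marginal of Y (column sums):
  P(Y=0) = 1/5 + 3/55 + 1/55 + 0 = 3/11
  P(Y=1) = 29/55 + 7/55 + 4/55 + 0 = 8/11
H(Y) = -[(3/11)·log₂(3/11) + (8/11)·log₂(8/11)]
  = 0.51122 + 0.33413 = 0.84535 bits

H(X|Y) = H(X,Y) - H(Y) = 1.93879 - 0.84535 = 1.0934 bits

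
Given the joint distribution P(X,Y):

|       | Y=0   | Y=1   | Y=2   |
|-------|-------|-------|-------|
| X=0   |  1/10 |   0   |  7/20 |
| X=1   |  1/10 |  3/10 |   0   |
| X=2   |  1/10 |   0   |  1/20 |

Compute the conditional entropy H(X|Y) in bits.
0.6929 bits

H(X|Y) = H(X,Y) - H(Y)

H(X,Y) = -Σ_{x,y} P(x,y) log₂ P(x,y). Per-cell terms -P(x,y)·log₂P(x,y):
  X=0: 0.3322, 0.0000, 0.5301
  X=1: 0.3322, 0.5211, 0.0000
  X=2: 0.3322, 0.0000, 0.2161
  (cells with P = 0 contribute 0)
Sum of the 9 terms: H(X,Y) = 2.2639 bits

Marginal of Y (column sums):
  P(Y=0) = 1/10 + 1/10 + 1/10 = 3/10
  P(Y=1) = 0 + 3/10 + 0 = 3/10
  P(Y=2) = 7/20 + 0 + 1/20 = 2/5
H(Y) = -[(3/10)·log₂(3/10) + (3/10)·log₂(3/10) + (2/5)·log₂(2/5)]
  = 0.5211 + 0.5211 + 0.5288 = 1.5710 bits

H(X|Y) = H(X,Y) - H(Y) = 2.2639 - 1.5710 = 0.6929 bits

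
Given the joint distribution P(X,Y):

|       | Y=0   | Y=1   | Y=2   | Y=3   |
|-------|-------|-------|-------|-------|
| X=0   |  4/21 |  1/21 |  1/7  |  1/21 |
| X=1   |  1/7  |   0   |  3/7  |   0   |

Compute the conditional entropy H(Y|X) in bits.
1.2148 bits

H(Y|X) = H(X,Y) - H(X)

H(X,Y) = -Σ_{x,y} P(x,y) log₂ P(x,y). Per-cell terms -P(x,y)·log₂P(x,y):
  X=0: 0.45568, 0.20916, 0.40105, 0.20916
  X=1: 0.40105, 0.00000, 0.52388, 0.00000
  (cells with P = 0 contribute 0)
Sum of the 8 terms: H(X,Y) = 2.2000 bits

Marginal of X (row sums):
  P(X=0) = 4/21 + 1/21 + 1/7 + 1/21 = 3/7
  P(X=1) = 1/7 + 0 + 3/7 + 0 = 4/7
H(X) = -[(3/7)·log₂(3/7) + (4/7)·log₂(4/7)]
  = 0.52388 + 0.46135 = 0.9852 bits

H(Y|X) = H(X,Y) - H(X) = 2.2000 - 0.9852 = 1.2148 bits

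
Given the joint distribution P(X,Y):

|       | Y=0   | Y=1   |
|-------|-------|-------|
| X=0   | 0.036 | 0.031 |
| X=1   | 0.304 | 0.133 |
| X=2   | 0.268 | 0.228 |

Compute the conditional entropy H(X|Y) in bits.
1.2667 bits

H(X|Y) = H(X,Y) - H(Y)

H(X,Y) = -Σ_{x,y} P(x,y) log₂ P(x,y). Per-cell terms -P(x,y)·log₂P(x,y):
  X=0: 0.1727, 0.1554
  X=1: 0.5222, 0.3871
  X=2: 0.5091, 0.4863
Sum of the 6 terms: H(X,Y) = 2.2328 bits

Marginal of Y (column sums):
  P(Y=0) = 0.036 + 0.304 + 0.268 = 0.608
  P(Y=1) = 0.031 + 0.133 + 0.228 = 0.392
H(Y) = -[0.608·log₂(0.608) + 0.392·log₂(0.392)]
  = 0.4365 + 0.5296 = 0.9661 bits

H(X|Y) = H(X,Y) - H(Y) = 2.2328 - 0.9661 = 1.2667 bits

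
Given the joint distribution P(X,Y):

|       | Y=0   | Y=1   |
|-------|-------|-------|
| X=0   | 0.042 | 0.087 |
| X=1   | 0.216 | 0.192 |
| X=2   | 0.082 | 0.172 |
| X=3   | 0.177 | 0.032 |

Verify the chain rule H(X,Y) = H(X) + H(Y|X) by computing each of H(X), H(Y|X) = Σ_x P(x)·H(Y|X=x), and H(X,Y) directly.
H(X) = 1.8830 bits, H(Y|X) = 0.8840 bits, H(X,Y) = 2.7670 bits

Marginal of X (row sums):
  P(X=0) = 0.042 + 0.087 = 0.129
  P(X=1) = 0.216 + 0.192 = 0.408
  P(X=2) = 0.082 + 0.172 = 0.254
  P(X=3) = 0.177 + 0.032 = 0.209
H(X) = -[0.129·log₂(0.129) + 0.408·log₂(0.408) + 0.254·log₂(0.254) + 0.209·log₂(0.209)]
  = 0.38114 + 0.52769 + 0.50218 + 0.47201 = 1.8830 bits

H(Y|X) = Σ_x P(x)·H(Y|X=x):
  X=0: P(X=0) = 0.129, P(Y|X=0) = (14/43, 29/43) → H(Y|X=0) = 0.91035
  X=1: P(X=1) = 0.408, P(Y|X=1) = (9/17, 8/17) → H(Y|X=1) = 0.99750
  X=2: P(X=2) = 0.254, P(Y|X=2) = (41/127, 86/127) → H(Y|X=2) = 0.90744
  X=3: P(X=3) = 0.209, P(Y|X=3) = (177/209, 32/209) → H(Y|X=3) = 0.61757
H(Y|X) = 0.129·0.91035 + 0.408·0.99750 + 0.254·0.90744 + 0.209·0.61757 = 0.8840 bits

H(X,Y) = -Σ_{x,y} P(x,y) log₂ P(x,y). Per-cell terms -P(x,y)·log₂P(x,y):
  X=0: 0.19209, 0.30649
  X=1: 0.47755, 0.45712
  X=2: 0.29588, 0.43680
  X=3: 0.44218, 0.15891
Sum of the 8 terms: H(X,Y) = 2.7670 bits

Chain rule check:
  H(X) + H(Y|X) = 1.8830 + 0.8840 = 2.7670 bits
  H(X,Y) = 2.7670 bits
✓ Chain rule verified.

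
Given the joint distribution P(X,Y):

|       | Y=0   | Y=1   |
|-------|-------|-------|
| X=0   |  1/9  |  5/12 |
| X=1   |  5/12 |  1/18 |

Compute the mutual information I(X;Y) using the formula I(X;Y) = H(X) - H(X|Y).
0.3591 bits

I(X;Y) = H(X) - H(X|Y)

Marginal of X (row sums):
  P(X=0) = 1/9 + 5/12 = 19/36
  P(X=1) = 5/12 + 1/18 = 17/36
H(X) = -[(19/36)·log₂(19/36) + (17/36)·log₂(17/36)]
  = 0.48661 + 0.51116 = 0.99777 bits

Marginal of Y (column sums):
  P(Y=0) = 1/9 + 5/12 = 19/36
  P(Y=1) = 5/12 + 1/18 = 17/36
H(X|Y) = Σ_y P(y)·H(X|Y=y):
  Y=0: P(Y=0) = 19/36, P(X|Y=0) = (4/19, 15/19) → H(X|Y=0) = 0.74249
  Y=1: P(Y=1) = 17/36, P(X|Y=1) = (15/17, 2/17) → H(X|Y=1) = 0.52256
H(X|Y) = (19/36)·0.74249 + (17/36)·0.52256 = 0.63863 bits

I(X;Y) = H(X) - H(X|Y) = 0.99777 - 0.63863 = 0.3591 bits

Cross-check via I(X;Y) = H(X) + H(Y) - H(X,Y): computing H(Y) from the column sums and H(X,Y) from the 4 cells in the same way gives H(Y) = 0.99777 bits and H(X,Y) = 1.63641 bits, so
I(X;Y) = 0.99777 + 0.99777 - 1.63641 = 0.3591 bits ✓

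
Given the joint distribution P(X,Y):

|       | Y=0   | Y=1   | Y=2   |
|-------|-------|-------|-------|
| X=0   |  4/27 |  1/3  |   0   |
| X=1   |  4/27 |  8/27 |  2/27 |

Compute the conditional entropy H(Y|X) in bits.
1.1437 bits

H(Y|X) = H(X,Y) - H(X)

H(X,Y) = -Σ_{x,y} P(x,y) log₂ P(x,y). Per-cell terms -P(x,y)·log₂P(x,y):
  X=0: 0.40813, 0.52832, 0.00000
  X=1: 0.40813, 0.51997, 0.27814
  (cells with P = 0 contribute 0)
Sum of the 6 terms: H(X,Y) = 2.1427 bits

Marginal of X (row sums):
  P(X=0) = 4/27 + 1/3 + 0 = 13/27
  P(X=1) = 4/27 + 8/27 + 2/27 = 14/27
H(X) = -[(13/27)·log₂(13/27) + (14/27)·log₂(14/27)]
  = 0.50770 + 0.49131 = 0.9990 bits

H(Y|X) = H(X,Y) - H(X) = 2.1427 - 0.9990 = 1.1437 bits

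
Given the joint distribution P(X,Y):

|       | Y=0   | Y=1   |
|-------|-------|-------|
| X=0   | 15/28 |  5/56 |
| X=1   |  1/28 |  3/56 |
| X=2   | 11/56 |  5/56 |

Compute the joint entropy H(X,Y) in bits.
1.9639 bits

H(X,Y) = -Σ_{x,y} P(x,y) log₂ P(x,y). Per-cell terms -P(x,y)·log₂P(x,y):
  X=0: 0.4824, 0.3112
  X=1: 0.1717, 0.2262
  X=2: 0.4612, 0.3112
Sum of the 6 terms: H(X,Y) = 1.9639 bits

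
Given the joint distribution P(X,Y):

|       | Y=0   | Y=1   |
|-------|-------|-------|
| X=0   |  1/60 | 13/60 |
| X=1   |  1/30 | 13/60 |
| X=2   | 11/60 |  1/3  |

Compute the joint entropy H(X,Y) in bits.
2.1952 bits

H(X,Y) = -Σ_{x,y} P(x,y) log₂ P(x,y). Per-cell terms -P(x,y)·log₂P(x,y):
  X=0: 0.0984, 0.4781
  X=1: 0.1636, 0.4781
  X=2: 0.4487, 0.5283
Sum of the 6 terms: H(X,Y) = 2.1952 bits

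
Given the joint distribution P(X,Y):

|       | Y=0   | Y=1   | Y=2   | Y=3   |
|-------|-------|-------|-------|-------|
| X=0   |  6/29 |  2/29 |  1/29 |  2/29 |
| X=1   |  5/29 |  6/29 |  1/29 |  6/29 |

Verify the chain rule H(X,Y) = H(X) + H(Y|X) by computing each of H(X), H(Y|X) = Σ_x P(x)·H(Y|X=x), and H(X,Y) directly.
H(X) = 0.9576 bits, H(Y|X) = 1.7577 bits, H(X,Y) = 2.7153 bits

Marginal of X (row sums):
  P(X=0) = 6/29 + 2/29 + 1/29 + 2/29 = 11/29
  P(X=1) = 5/29 + 6/29 + 1/29 + 6/29 = 18/29
H(X) = -[(11/29)·log₂(11/29) + (18/29)·log₂(18/29)]
  = 0.530484 + 0.427069 = 0.9576 bits

H(Y|X) = Σ_x P(x)·H(Y|X=x):
  X=0: P(X=0) = 11/29, P(Y|X=0) = (6/11, 2/11, 1/11, 2/11) → H(Y|X=0) = 1.685816
  X=1: P(X=1) = 18/29, P(Y|X=1) = (5/18, 1/3, 1/18, 1/3) → H(Y|X=1) = 1.801637
H(Y|X) = (11/29)·1.685816 + (18/29)·1.801637 = 1.7577 bits

H(X,Y) = -Σ_{x,y} P(x,y) log₂ P(x,y). Per-cell terms -P(x,y)·log₂P(x,y):
  X=0: 0.470280, 0.266068, 0.167517, 0.266068
  X=1: 0.437251, 0.470280, 0.167517, 0.470280
Sum of the 8 terms: H(X,Y) = 2.7153 bits

Chain rule check:
  H(X) + H(Y|X) = 0.9576 + 1.7577 = 2.7153 bits
  H(X,Y) = 2.7153 bits
✓ Chain rule verified.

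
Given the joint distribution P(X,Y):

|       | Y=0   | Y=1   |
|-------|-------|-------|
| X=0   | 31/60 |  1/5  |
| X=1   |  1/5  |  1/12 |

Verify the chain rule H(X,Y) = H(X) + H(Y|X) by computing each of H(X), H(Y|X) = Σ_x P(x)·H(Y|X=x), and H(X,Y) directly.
H(X) = 0.8600 bits, H(Y|X) = 0.8598 bits, H(X,Y) = 1.7197 bits

Marginal of X (row sums):
  P(X=0) = 31/60 + 1/5 = 43/60
  P(X=1) = 1/5 + 1/12 = 17/60
H(X) = -[(43/60)·log₂(43/60) + (17/60)·log₂(17/60)]
  = 0.344449 + 0.515505 = 0.8600 bits

H(Y|X) = Σ_x P(x)·H(Y|X=x):
  X=0: P(X=0) = 43/60, P(Y|X=0) = (31/43, 12/43) → H(Y|X=0) = 0.854180
  X=1: P(X=1) = 17/60, P(Y|X=1) = (12/17, 5/17) → H(Y|X=1) = 0.873981
H(Y|X) = (43/60)·0.854180 + (17/60)·0.873981 = 0.8598 bits

H(X,Y) = -Σ_{x,y} P(x,y) log₂ P(x,y). Per-cell terms -P(x,y)·log₂P(x,y):
  X=0: 0.492225, 0.464386
  X=1: 0.464386, 0.298747
Sum of the 4 terms: H(X,Y) = 1.7197 bits

Chain rule check:
  H(X) + H(Y|X) = 0.8600 + 0.8598 = 1.7198 bits
  H(X,Y) = 1.7197 bits
✓ Chain rule verified (Δ = 0.0001 is 4-dp rounding noise: each of the three values was rounded independently).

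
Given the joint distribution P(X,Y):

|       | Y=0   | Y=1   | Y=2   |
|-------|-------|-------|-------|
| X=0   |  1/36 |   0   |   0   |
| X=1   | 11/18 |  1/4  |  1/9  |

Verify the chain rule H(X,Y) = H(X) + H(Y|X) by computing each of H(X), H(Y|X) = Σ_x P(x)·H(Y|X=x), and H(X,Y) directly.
H(X) = 0.1831 bits, H(Y|X) = 1.2469 bits, H(X,Y) = 1.4300 bits

Marginal of X (row sums):
  P(X=0) = 1/36 + 0 + 0 = 1/36
  P(X=1) = 11/18 + 1/4 + 1/9 = 35/36
H(X) = -[(1/36)·log₂(1/36) + (35/36)·log₂(35/36)]
  = 0.1436 + 0.0395 = 0.1831 bits

H(Y|X) = Σ_x P(x)·H(Y|X=x):
  X=0: P(X=0) = 1/36, P(Y|X=0) = (1, 0, 0) → H(Y|X=0) = 0.0000
  X=1: P(X=1) = 35/36, P(Y|X=1) = (22/35, 9/35, 4/35) → H(Y|X=1) = 1.2825
H(Y|X) = (1/36)·0.0000 + (35/36)·1.2825 = 1.2469 bits

H(X,Y) = -Σ_{x,y} P(x,y) log₂ P(x,y). Per-cell terms -P(x,y)·log₂P(x,y):
  X=0: 0.1436, 0.0000, 0.0000
  X=1: 0.4342, 0.5000, 0.3522
  (cells with P = 0 contribute 0)
Sum of the 6 terms: H(X,Y) = 1.4300 bits

Chain rule check:
  H(X) + H(Y|X) = 0.1831 + 1.2469 = 1.4300 bits
  H(X,Y) = 1.4300 bits
✓ Chain rule verified.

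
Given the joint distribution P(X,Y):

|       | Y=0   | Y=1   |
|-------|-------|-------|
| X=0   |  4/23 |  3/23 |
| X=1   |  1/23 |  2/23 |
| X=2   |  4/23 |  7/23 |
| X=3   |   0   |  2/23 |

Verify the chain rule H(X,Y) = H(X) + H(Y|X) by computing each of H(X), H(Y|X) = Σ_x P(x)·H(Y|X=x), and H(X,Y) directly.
H(X) = 1.7209 bits, H(Y|X) = 0.8719 bits, H(X,Y) = 2.5929 bits

Marginal of X (row sums):
  P(X=0) = 4/23 + 3/23 = 7/23
  P(X=1) = 1/23 + 2/23 = 3/23
  P(X=2) = 4/23 + 7/23 = 11/23
  P(X=3) = 0 + 2/23 = 2/23
H(X) = -[(7/23)·log₂(7/23) + (3/23)·log₂(3/23) + (11/23)·log₂(11/23) + (2/23)·log₂(2/23)]
  = 0.5223 + 0.3833 + 0.5089 + 0.3064 = 1.7209 bits

H(Y|X) = Σ_x P(x)·H(Y|X=x):
  X=0: P(X=0) = 7/23, P(Y|X=0) = (4/7, 3/7) → H(Y|X=0) = 0.9852
  X=1: P(X=1) = 3/23, P(Y|X=1) = (1/3, 2/3) → H(Y|X=1) = 0.9183
  X=2: P(X=2) = 11/23, P(Y|X=2) = (4/11, 7/11) → H(Y|X=2) = 0.9457
  X=3: P(X=3) = 2/23, P(Y|X=3) = (0, 1) → H(Y|X=3) = 0.0000
H(Y|X) = (7/23)·0.9852 + (3/23)·0.9183 + (11/23)·0.9457 + (2/23)·0.0000 = 0.8719 bits

H(X,Y) = -Σ_{x,y} P(x,y) log₂ P(x,y). Per-cell terms -P(x,y)·log₂P(x,y):
  X=0: 0.4389, 0.3833
  X=1: 0.1967, 0.3064
  X=2: 0.4389, 0.5223
  X=3: 0.0000, 0.3064
  (cells with P = 0 contribute 0)
Sum of the 8 terms: H(X,Y) = 2.5929 bits

Chain rule check:
  H(X) + H(Y|X) = 1.7209 + 0.8719 = 2.5928 bits
  H(X,Y) = 2.5929 bits
✓ Chain rule verified (Δ = 0.0001 is 4-dp rounding noise: each of the three values was rounded independently).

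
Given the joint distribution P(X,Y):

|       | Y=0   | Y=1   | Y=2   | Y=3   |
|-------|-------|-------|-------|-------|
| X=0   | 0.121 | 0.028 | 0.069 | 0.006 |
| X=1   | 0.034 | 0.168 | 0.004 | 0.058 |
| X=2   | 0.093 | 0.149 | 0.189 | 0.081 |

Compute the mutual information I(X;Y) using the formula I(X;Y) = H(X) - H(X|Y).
0.2562 bits

I(X;Y) = H(X) - H(X|Y)

Marginal of X (row sums):
  P(X=0) = 0.121 + 0.028 + 0.069 + 0.006 = 0.224
  P(X=1) = 0.034 + 0.168 + 0.004 + 0.058 = 0.264
  P(X=2) = 0.093 + 0.149 + 0.189 + 0.081 = 0.512
H(X) = -[0.224·log₂(0.224) + 0.264·log₂(0.264) + 0.512·log₂(0.512)]
  = 0.4835 + 0.5072 + 0.4945 = 1.4852 bits

Marginal of Y (column sums):
  P(Y=0) = 0.121 + 0.034 + 0.093 = 0.248
  P(Y=1) = 0.028 + 0.168 + 0.149 = 0.345
  P(Y=2) = 0.069 + 0.004 + 0.189 = 0.262
  P(Y=3) = 0.006 + 0.058 + 0.081 = 0.145
H(X|Y) = Σ_y P(y)·H(X|Y=y):
  Y=0: P(Y=0) = 0.248, P(X|Y=0) = (121/248, 17/124, 3/8) → H(X|Y=0) = 1.4288
  Y=1: P(Y=1) = 0.345, P(X|Y=1) = (28/345, 56/115, 149/345) → H(X|Y=1) = 1.3227
  Y=2: P(Y=2) = 0.262, P(X|Y=2) = (69/262, 2/131, 189/262) → H(X|Y=2) = 0.9389
  Y=3: P(Y=3) = 0.145, P(X|Y=3) = (6/145, 2/5, 81/145) → H(X|Y=3) = 1.1882
H(X|Y) = 0.248·1.4288 + 0.345·1.3227 + 0.262·0.9389 + 0.145·1.1882 = 1.2290 bits

I(X;Y) = H(X) - H(X|Y) = 1.4852 - 1.2290 = 0.2562 bits

Cross-check via I(X;Y) = H(X) + H(Y) - H(X,Y): computing H(Y) from the column sums and H(X,Y) from the 12 cells in the same way gives H(Y) = 1.9388 bits and H(X,Y) = 3.1678 bits, so
I(X;Y) = 1.4852 + 1.9388 - 3.1678 = 0.2562 bits ✓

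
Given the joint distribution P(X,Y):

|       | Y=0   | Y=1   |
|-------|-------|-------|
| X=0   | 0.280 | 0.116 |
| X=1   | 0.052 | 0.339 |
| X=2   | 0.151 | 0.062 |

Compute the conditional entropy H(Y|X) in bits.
0.7520 bits

H(Y|X) = H(X,Y) - H(X)

H(X,Y) = -Σ_{x,y} P(x,y) log₂ P(x,y). Per-cell terms -P(x,y)·log₂P(x,y):
  X=0: 0.5142204, 0.3605052
  X=1: 0.2217979, 0.5290579
  X=2: 0.4118343, 0.2487185
Sum of the 6 terms: H(X,Y) = 2.286134 bits

Marginal of X (row sums):
  P(X=0) = 0.280 + 0.116 = 0.396
  P(X=1) = 0.052 + 0.339 = 0.391
  P(X=2) = 0.151 + 0.062 = 0.213
H(X) = -[0.396·log₂(0.396) + 0.391·log₂(0.391) + 0.213·log₂(0.213)]
  = 0.5292254 + 0.5297110 + 0.4752189 = 1.534155 bits

H(Y|X) = H(X,Y) - H(X) = 2.286134 - 1.534155 = 0.7520 bits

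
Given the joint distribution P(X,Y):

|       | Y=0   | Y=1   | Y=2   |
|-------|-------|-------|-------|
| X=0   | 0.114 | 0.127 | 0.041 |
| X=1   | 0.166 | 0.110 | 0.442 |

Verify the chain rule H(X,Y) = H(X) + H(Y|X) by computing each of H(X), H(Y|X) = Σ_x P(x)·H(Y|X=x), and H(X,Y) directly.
H(X) = 0.8582 bits, H(Y|X) = 1.3670 bits, H(X,Y) = 2.2252 bits

Marginal of X (row sums):
  P(X=0) = 0.114 + 0.127 + 0.041 = 0.282
  P(X=1) = 0.166 + 0.110 + 0.442 = 0.718
H(X) = -[0.282·log₂(0.282) + 0.718·log₂(0.718)]
  = 0.514998 + 0.343164 = 0.8582 bits

H(Y|X) = Σ_x P(x)·H(Y|X=x):
  X=0: P(X=0) = 0.282, P(Y|X=0) = (19/47, 127/282, 41/282) → H(Y|X=0) = 1.450998
  X=1: P(X=1) = 0.718, P(Y|X=1) = (83/359, 55/359, 221/359) → H(Y|X=1) = 1.333997
H(Y|X) = 0.282·1.450998 + 0.718·1.333997 = 1.3670 bits

H(X,Y) = -Σ_{x,y} P(x,y) log₂ P(x,y). Per-cell terms -P(x,y)·log₂P(x,y):
  X=0: 0.357150, 0.378092, 0.188938
  X=1: 0.430064, 0.350287, 0.520624
Sum of the 6 terms: H(X,Y) = 2.2252 bits

Chain rule check:
  H(X) + H(Y|X) = 0.8582 + 1.3670 = 2.2252 bits
  H(X,Y) = 2.2252 bits
✓ Chain rule verified.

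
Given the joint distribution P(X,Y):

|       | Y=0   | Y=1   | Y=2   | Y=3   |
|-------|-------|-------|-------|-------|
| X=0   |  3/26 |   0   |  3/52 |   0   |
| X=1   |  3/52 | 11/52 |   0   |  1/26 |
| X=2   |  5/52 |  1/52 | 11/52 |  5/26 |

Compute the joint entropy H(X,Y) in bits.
2.8551 bits

H(X,Y) = -Σ_{x,y} P(x,y) log₂ P(x,y). Per-cell terms -P(x,y)·log₂P(x,y):
  X=0: 0.35948, 0.00000, 0.23743, 0.00000
  X=1: 0.23743, 0.47406, 0.00000, 0.18079
  X=2: 0.32486, 0.10962, 0.47406, 0.45741
  (cells with P = 0 contribute 0)
Sum of the 12 terms: H(X,Y) = 2.8551 bits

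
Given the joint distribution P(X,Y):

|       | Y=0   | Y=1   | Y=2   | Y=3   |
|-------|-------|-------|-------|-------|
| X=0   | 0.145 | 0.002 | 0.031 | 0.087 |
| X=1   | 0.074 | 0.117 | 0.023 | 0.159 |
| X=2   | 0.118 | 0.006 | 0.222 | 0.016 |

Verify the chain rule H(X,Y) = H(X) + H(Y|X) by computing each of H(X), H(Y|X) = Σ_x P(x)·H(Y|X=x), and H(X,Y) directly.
H(X) = 1.5691 bits, H(Y|X) = 1.4874 bits, H(X,Y) = 3.0564 bits

Marginal of X (row sums):
  P(X=0) = 0.145 + 0.002 + 0.031 + 0.087 = 0.265
  P(X=1) = 0.074 + 0.117 + 0.023 + 0.159 = 0.373
  P(X=2) = 0.118 + 0.006 + 0.222 + 0.016 = 0.362
H(X) = -[0.265·log₂(0.265) + 0.373·log₂(0.373) + 0.362·log₂(0.362)]
  = 0.50772 + 0.53069 + 0.53067 = 1.5691 bits

H(Y|X) = Σ_x P(x)·H(Y|X=x):
  X=0: P(X=0) = 0.265, P(Y|X=0) = (29/53, 2/265, 31/265, 87/265) → H(Y|X=0) = 1.41889
  X=1: P(X=1) = 0.373, P(Y|X=1) = (74/373, 117/373, 23/373, 159/373) → H(Y|X=1) = 1.75986
  X=2: P(X=2) = 0.362, P(Y|X=2) = (59/181, 3/181, 111/181, 8/181) → H(Y|X=2) = 1.25669
H(Y|X) = 0.265·1.41889 + 0.373·1.75986 + 0.362·1.25669 = 1.4874 bits

H(X,Y) = -Σ_{x,y} P(x,y) log₂ P(x,y). Per-cell terms -P(x,y)·log₂P(x,y):
  X=0: 0.40395, 0.01793, 0.15536, 0.30649
  X=1: 0.27797, 0.36216, 0.12517, 0.42181
  X=2: 0.36381, 0.04428, 0.48204, 0.09545
Sum of the 12 terms: H(X,Y) = 3.0564 bits

Chain rule check:
  H(X) + H(Y|X) = 1.5691 + 1.4874 = 3.0565 bits
  H(X,Y) = 3.0564 bits
✓ Chain rule verified (Δ = 0.0001 is 4-dp rounding noise: each of the three values was rounded independently).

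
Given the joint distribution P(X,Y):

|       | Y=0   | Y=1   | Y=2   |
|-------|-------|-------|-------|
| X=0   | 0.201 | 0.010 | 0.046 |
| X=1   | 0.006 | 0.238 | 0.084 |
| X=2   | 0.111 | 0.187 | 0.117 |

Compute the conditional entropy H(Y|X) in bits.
1.1821 bits

H(Y|X) = H(X,Y) - H(X)

H(X,Y) = -Σ_{x,y} P(x,y) log₂ P(x,y). Per-cell terms -P(x,y)·log₂P(x,y):
  X=0: 0.46526, 0.06644, 0.20434
  X=1: 0.04428, 0.49289, 0.30017
  X=2: 0.35202, 0.45233, 0.36216
Sum of the 9 terms: H(X,Y) = 2.7399 bits

Marginal of X (row sums):
  P(X=0) = 0.201 + 0.010 + 0.046 = 0.257
  P(X=1) = 0.006 + 0.238 + 0.084 = 0.328
  P(X=2) = 0.111 + 0.187 + 0.117 = 0.415
H(X) = -[0.257·log₂(0.257) + 0.328·log₂(0.328) + 0.415·log₂(0.415)]
  = 0.50376 + 0.52750 + 0.52656 = 1.5578 bits

H(Y|X) = H(X,Y) - H(X) = 2.7399 - 1.5578 = 1.1821 bits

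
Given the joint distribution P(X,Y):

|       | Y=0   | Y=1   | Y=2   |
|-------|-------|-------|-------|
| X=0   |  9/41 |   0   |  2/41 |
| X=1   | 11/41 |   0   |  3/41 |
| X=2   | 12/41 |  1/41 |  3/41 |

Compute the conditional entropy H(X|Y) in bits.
1.5338 bits

H(X|Y) = H(X,Y) - H(Y)

H(X,Y) = -Σ_{x,y} P(x,y) log₂ P(x,y). Per-cell terms -P(x,y)·log₂P(x,y):
  X=0: 0.480211, 0.000000, 0.212564
  X=1: 0.509252, 0.000000, 0.276043
  X=2: 0.518807, 0.130672, 0.276043
  (cells with P = 0 contribute 0)
Sum of the 9 terms: H(X,Y) = 2.40359 bits

Marginal of Y (column sums):
  P(Y=0) = 9/41 + 11/41 + 12/41 = 32/41
  P(Y=1) = 0 + 0 + 1/41 = 1/41
  P(Y=2) = 2/41 + 3/41 + 3/41 = 8/41
H(Y) = -[(32/41)·log₂(32/41) + (1/41)·log₂(1/41) + (8/41)·log₂(8/41)]
  = 0.279065 + 0.130672 + 0.460010 = 0.86975 bits

H(X|Y) = H(X,Y) - H(Y) = 2.40359 - 0.86975 = 1.5338 bits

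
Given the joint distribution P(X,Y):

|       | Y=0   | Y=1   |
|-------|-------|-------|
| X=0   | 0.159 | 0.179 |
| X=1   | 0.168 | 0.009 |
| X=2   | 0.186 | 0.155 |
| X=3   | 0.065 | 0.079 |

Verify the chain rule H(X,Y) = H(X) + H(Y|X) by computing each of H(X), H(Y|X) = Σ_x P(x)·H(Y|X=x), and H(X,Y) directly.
H(X) = 1.9030 bits, H(Y|X) = 0.8705 bits, H(X,Y) = 2.7735 bits

Marginal of X (row sums):
  P(X=0) = 0.159 + 0.179 = 0.338
  P(X=1) = 0.168 + 0.009 = 0.177
  P(X=2) = 0.186 + 0.155 = 0.341
  P(X=3) = 0.065 + 0.079 = 0.144
H(X) = -[0.338·log₂(0.338) + 0.177·log₂(0.177) + 0.341·log₂(0.341) + 0.144·log₂(0.144)]
  = 0.5289 + 0.4422 + 0.5293 + 0.4026 = 1.9030 bits

H(Y|X) = Σ_x P(x)·H(Y|X=x):
  X=0: P(X=0) = 0.338, P(Y|X=0) = (159/338, 179/338) → H(Y|X=0) = 0.9975
  X=1: P(X=1) = 0.177, P(Y|X=1) = (56/59, 3/59) → H(Y|X=1) = 0.2900
  X=2: P(X=2) = 0.341, P(Y|X=2) = (6/11, 5/11) → H(Y|X=2) = 0.9940
  X=3: P(X=3) = 0.144, P(Y|X=3) = (65/144, 79/144) → H(Y|X=3) = 0.9932
H(Y|X) = 0.338·0.9975 + 0.177·0.2900 + 0.341·0.9940 + 0.144·0.9932 = 0.8705 bits

H(X,Y) = -Σ_{x,y} P(x,y) log₂ P(x,y). Per-cell terms -P(x,y)·log₂P(x,y):
  X=0: 0.4218, 0.4443
  X=1: 0.4323, 0.0612
  X=2: 0.4514, 0.4169
  X=3: 0.2563, 0.2893
Sum of the 8 terms: H(X,Y) = 2.7735 bits

Chain rule check:
  H(X) + H(Y|X) = 1.9030 + 0.8705 = 2.7735 bits
  H(X,Y) = 2.7735 bits
✓ Chain rule verified.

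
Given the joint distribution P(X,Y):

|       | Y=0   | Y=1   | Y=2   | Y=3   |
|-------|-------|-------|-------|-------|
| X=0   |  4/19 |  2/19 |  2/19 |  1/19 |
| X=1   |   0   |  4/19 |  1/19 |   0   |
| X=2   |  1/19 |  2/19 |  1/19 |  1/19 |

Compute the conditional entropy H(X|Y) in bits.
1.2426 bits

H(X|Y) = H(X,Y) - H(Y)

H(X,Y) = -Σ_{x,y} P(x,y) log₂ P(x,y). Per-cell terms -P(x,y)·log₂P(x,y):
  X=0: 0.473248, 0.341887, 0.341887, 0.223575
  X=1: 0.000000, 0.473248, 0.223575, 0.000000
  X=2: 0.223575, 0.341887, 0.223575, 0.223575
  (cells with P = 0 contribute 0)
Sum of the 12 terms: H(X,Y) = 3.09003 bits

Marginal of Y (column sums):
  P(Y=0) = 4/19 + 0 + 1/19 = 5/19
  P(Y=1) = 2/19 + 4/19 + 2/19 = 8/19
  P(Y=2) = 2/19 + 1/19 + 1/19 = 4/19
  P(Y=3) = 1/19 + 0 + 1/19 = 2/19
H(Y) = -[(5/19)·log₂(5/19) + (8/19)·log₂(8/19) + (4/19)·log₂(4/19) + (2/19)·log₂(2/19)]
  = 0.506842 + 0.525443 + 0.473248 + 0.341887 = 1.84742 bits

H(X|Y) = H(X,Y) - H(Y) = 3.09003 - 1.84742 = 1.2426 bits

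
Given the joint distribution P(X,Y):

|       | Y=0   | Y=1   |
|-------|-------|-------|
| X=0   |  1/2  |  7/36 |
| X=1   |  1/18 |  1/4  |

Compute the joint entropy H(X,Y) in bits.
1.6911 bits

H(X,Y) = -Σ_{x,y} P(x,y) log₂ P(x,y). Per-cell terms -P(x,y)·log₂P(x,y):
  X=0: 0.5000, 0.4594
  X=1: 0.2317, 0.5000
Sum of the 4 terms: H(X,Y) = 1.6911 bits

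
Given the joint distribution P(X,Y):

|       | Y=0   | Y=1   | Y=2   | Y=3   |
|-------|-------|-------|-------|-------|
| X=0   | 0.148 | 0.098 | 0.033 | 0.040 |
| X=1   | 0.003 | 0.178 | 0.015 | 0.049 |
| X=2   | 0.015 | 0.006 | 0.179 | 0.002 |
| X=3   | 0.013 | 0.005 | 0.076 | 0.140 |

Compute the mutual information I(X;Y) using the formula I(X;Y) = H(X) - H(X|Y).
0.6972 bits

I(X;Y) = H(X) - H(X|Y)

Marginal of X (row sums):
  P(X=0) = 0.148 + 0.098 + 0.033 + 0.040 = 0.319
  P(X=1) = 0.003 + 0.178 + 0.015 + 0.049 = 0.245
  P(X=2) = 0.015 + 0.006 + 0.179 + 0.002 = 0.202
  P(X=3) = 0.013 + 0.005 + 0.076 + 0.140 = 0.234
H(X) = -[0.319·log₂(0.319) + 0.245·log₂(0.245) + 0.202·log₂(0.202) + 0.234·log₂(0.234)]
  = 0.52583 + 0.49714 + 0.46613 + 0.49033 = 1.97943 bits

Marginal of Y (column sums):
  P(Y=0) = 0.148 + 0.003 + 0.015 + 0.013 = 0.179
  P(Y=1) = 0.098 + 0.178 + 0.006 + 0.005 = 0.287
  P(Y=2) = 0.033 + 0.015 + 0.179 + 0.076 = 0.303
  P(Y=3) = 0.040 + 0.049 + 0.002 + 0.140 = 0.231
H(X|Y) = Σ_y P(y)·H(X|Y=y):
  Y=0: P(Y=0) = 0.179, P(X|Y=0) = (148/179, 3/179, 15/179, 13/179) → H(X|Y=0) = 0.90022
  Y=1: P(Y=1) = 0.287, P(X|Y=1) = (14/41, 178/287, 6/287, 5/287) → H(X|Y=1) = 1.17522
  Y=2: P(Y=2) = 0.303, P(X|Y=2) = (11/101, 5/101, 179/303, 76/303) → H(X|Y=2) = 1.51211
  Y=3: P(Y=3) = 0.231, P(X|Y=3) = (40/231, 7/33, 2/231, 20/33) → H(X|Y=3) = 1.40977
H(X|Y) = 0.179·0.90022 + 0.287·1.17522 + 0.303·1.51211 + 0.231·1.40977 = 1.28225 bits

I(X;Y) = H(X) - H(X|Y) = 1.97943 - 1.28225 = 0.6972 bits

Cross-check via I(X;Y) = H(X) + H(Y) - H(X,Y): computing H(Y) from the column sums and H(X,Y) from the 16 cells in the same way gives H(Y) = 1.97142 bits and H(X,Y) = 3.25367 bits, so
I(X;Y) = 1.97943 + 1.97142 - 3.25367 = 0.6972 bits ✓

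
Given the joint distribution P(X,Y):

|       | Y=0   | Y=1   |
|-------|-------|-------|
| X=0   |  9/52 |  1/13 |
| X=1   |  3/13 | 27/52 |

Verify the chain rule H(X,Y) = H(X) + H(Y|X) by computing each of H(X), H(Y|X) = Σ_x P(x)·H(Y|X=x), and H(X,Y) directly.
H(X) = 0.8113 bits, H(Y|X) = 0.8905 bits, H(X,Y) = 1.7018 bits

Marginal of X (row sums):
  P(X=0) = 9/52 + 1/13 = 1/4
  P(X=1) = 3/13 + 27/52 = 3/4
H(X) = -[(1/4)·log₂(1/4) + (3/4)·log₂(3/4)]
  = 0.5000 + 0.3113 = 0.8113 bits

H(Y|X) = Σ_x P(x)·H(Y|X=x):
  X=0: P(X=0) = 1/4, P(Y|X=0) = (9/13, 4/13) → H(Y|X=0) = 0.8905
  X=1: P(X=1) = 3/4, P(Y|X=1) = (4/13, 9/13) → H(Y|X=1) = 0.8905
H(Y|X) = (1/4)·0.8905 + (3/4)·0.8905 = 0.8905 bits

H(X,Y) = -Σ_{x,y} P(x,y) log₂ P(x,y). Per-cell terms -P(x,y)·log₂P(x,y):
  X=0: 0.4380, 0.2846
  X=1: 0.4882, 0.4910
Sum of the 4 terms: H(X,Y) = 1.7018 bits

Chain rule check:
  H(X) + H(Y|X) = 0.8113 + 0.8905 = 1.7018 bits
  H(X,Y) = 1.7018 bits
✓ Chain rule verified.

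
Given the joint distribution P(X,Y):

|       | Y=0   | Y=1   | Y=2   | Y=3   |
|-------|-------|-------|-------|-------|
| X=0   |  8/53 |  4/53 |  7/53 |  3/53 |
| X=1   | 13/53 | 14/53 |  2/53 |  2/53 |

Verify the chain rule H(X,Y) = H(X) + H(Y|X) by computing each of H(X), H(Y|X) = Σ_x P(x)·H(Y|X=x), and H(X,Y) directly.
H(X) = 0.9791 bits, H(Y|X) = 1.6957 bits, H(X,Y) = 2.6748 bits

Marginal of X (row sums):
  P(X=0) = 8/53 + 4/53 + 7/53 + 3/53 = 22/53
  P(X=1) = 13/53 + 14/53 + 2/53 + 2/53 = 31/53
H(X) = -[(22/53)·log₂(22/53) + (31/53)·log₂(31/53)]
  = 0.5265 + 0.4526 = 0.9791 bits

H(Y|X) = Σ_x P(x)·H(Y|X=x):
  X=0: P(X=0) = 22/53, P(Y|X=0) = (4/11, 2/11, 7/22, 3/22) → H(Y|X=0) = 1.8955
  X=1: P(X=1) = 31/53, P(Y|X=1) = (13/31, 14/31, 2/31, 2/31) → H(Y|X=1) = 1.5539
H(Y|X) = (22/53)·1.8955 + (31/53)·1.5539 = 1.6957 bits

H(X,Y) = -Σ_{x,y} P(x,y) log₂ P(x,y). Per-cell terms -P(x,y)·log₂P(x,y):
  X=0: 0.4118, 0.2814, 0.3857, 0.2345
  X=1: 0.4973, 0.5073, 0.1784, 0.1784
Sum of the 8 terms: H(X,Y) = 2.6748 bits

Chain rule check:
  H(X) + H(Y|X) = 0.9791 + 1.6957 = 2.6748 bits
  H(X,Y) = 2.6748 bits
✓ Chain rule verified.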